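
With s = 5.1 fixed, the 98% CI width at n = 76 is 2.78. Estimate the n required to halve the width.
n ≈ 304

CI width ∝ 1/√n
To reduce width by factor 2, need √n to grow by 2 → need 2² = 4 times as many samples.

Current: n = 76, width = 2.78
New: n = 304, width ≈ 1.37

Width reduced by factor of 2.78/1.37 = 2.03.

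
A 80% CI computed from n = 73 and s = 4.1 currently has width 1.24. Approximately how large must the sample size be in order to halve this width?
n ≈ 292

CI width ∝ 1/√n
To reduce width by factor 2, need √n to grow by 2 → need 2² = 4 times as many samples.

Current: n = 73, width = 1.24
New: n = 292, width ≈ 0.62

Width reduced by factor of 1.24/0.62 = 2.00.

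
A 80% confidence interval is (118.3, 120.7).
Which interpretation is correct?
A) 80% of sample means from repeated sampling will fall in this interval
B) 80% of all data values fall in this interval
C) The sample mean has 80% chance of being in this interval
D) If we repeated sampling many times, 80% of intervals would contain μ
D

A) Wrong — coverage applies to intervals containing μ, not to future x̄ values.
B) Wrong — a CI is about the parameter μ, not individual data values.
C) Wrong — x̄ is observed and sits in the interval by construction.
D) Correct — this is the frequentist long-run coverage interpretation.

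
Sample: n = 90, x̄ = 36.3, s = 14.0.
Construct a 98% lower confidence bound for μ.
μ ≥ 33.22

Lower bound (one-sided):
t* = 2.084 (one-sided for 98%)
Lower bound = x̄ - t* · s/√n = 36.3 - 2.084 · 14.0/√90 = 33.22

We are 98% confident that μ ≥ 33.22.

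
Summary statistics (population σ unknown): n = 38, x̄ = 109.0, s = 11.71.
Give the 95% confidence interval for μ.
(105.15, 112.85)

t-interval (σ unknown):
df = n - 1 = 37
t* = 2.026 for 95% confidence

Margin of error = t* · s/√n = 2.026 · 11.71/√38 = 3.85

CI: (105.15, 112.85)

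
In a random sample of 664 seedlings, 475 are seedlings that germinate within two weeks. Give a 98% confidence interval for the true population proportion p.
(0.675, 0.756)

Proportion CI:
p̂ = 475/664 = 0.71536
SE = √(p̂(1-p̂)/n) = √(0.71536 · 0.28464 / 664) = 0.01751

z* = 2.326
Margin = z* · SE = 2.326 · 0.01751 = 0.0407

CI: 0.71536 ± 0.0407 = (0.675, 0.756)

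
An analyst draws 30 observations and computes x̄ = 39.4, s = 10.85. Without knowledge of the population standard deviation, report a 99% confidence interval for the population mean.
(33.94, 44.86)

t-interval (σ unknown):
df = n - 1 = 29
t* = 2.756 for 99% confidence

Margin of error = t* · s/√n = 2.756 · 10.85/√30 = 5.46

CI: (33.94, 44.86)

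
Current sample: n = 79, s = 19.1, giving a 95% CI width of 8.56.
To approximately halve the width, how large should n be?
n ≈ 316

CI width ∝ 1/√n
To reduce width by factor 2, need √n to grow by 2 → need 2² = 4 times as many samples.

Current: n = 79, width = 8.56
New: n = 316, width ≈ 4.23

Width reduced by factor of 8.56/4.23 = 2.02.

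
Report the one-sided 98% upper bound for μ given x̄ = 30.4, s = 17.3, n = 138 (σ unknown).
μ ≤ 33.45

Upper bound (one-sided):
t* = 2.073 (one-sided for 98%)
Upper bound = x̄ + t* · s/√n = 30.4 + 2.073 · 17.3/√138 = 33.45

We are 98% confident that μ ≤ 33.45.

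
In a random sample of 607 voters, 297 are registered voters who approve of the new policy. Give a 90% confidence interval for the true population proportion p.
(0.456, 0.523)

Proportion CI:
p̂ = 297/607 = 0.48929
SE = √(p̂(1-p̂)/n) = √(0.48929 · 0.51071 / 607) = 0.02029

z* = 1.645
Margin = z* · SE = 1.645 · 0.02029 = 0.0334

CI: 0.48929 ± 0.0334 = (0.456, 0.523)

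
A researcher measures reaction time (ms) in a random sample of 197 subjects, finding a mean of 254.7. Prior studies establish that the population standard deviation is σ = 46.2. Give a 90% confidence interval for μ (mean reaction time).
(249.29, 260.11)

z-interval (σ known):
z* = 1.645 for 90% confidence

Margin of error = z* · σ/√n = 1.645 · 46.2/√197 = 5.41

CI: (254.7 - 5.41, 254.7 + 5.41) = (249.29, 260.11)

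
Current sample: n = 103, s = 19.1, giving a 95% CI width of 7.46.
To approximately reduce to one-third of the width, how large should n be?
n ≈ 927

CI width ∝ 1/√n
To reduce width by factor 3, need √n to grow by 3 → need 3² = 9 times as many samples.

Current: n = 103, width = 7.46
New: n = 927, width ≈ 2.46

Width reduced by factor of 7.46/2.46 = 3.03.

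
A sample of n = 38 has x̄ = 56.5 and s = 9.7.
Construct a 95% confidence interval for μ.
(53.31, 59.69)

t-interval (σ unknown):
df = n - 1 = 37
t* = 2.026 for 95% confidence

Margin of error = t* · s/√n = 2.026 · 9.7/√38 = 3.19

CI: (53.31, 59.69)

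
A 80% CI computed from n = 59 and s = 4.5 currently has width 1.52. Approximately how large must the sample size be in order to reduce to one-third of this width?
n ≈ 531

CI width ∝ 1/√n
To reduce width by factor 3, need √n to grow by 3 → need 3² = 9 times as many samples.

Current: n = 59, width = 1.52
New: n = 531, width ≈ 0.50

Width reduced by factor of 1.52/0.50 = 3.04.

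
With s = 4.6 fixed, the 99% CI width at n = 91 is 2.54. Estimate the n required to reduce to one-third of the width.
n ≈ 819

CI width ∝ 1/√n
To reduce width by factor 3, need √n to grow by 3 → need 3² = 9 times as many samples.

Current: n = 91, width = 2.54
New: n = 819, width ≈ 0.83

Width reduced by factor of 2.54/0.83 = 3.06.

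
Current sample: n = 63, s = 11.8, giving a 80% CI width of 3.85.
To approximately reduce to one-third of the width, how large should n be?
n ≈ 567

CI width ∝ 1/√n
To reduce width by factor 3, need √n to grow by 3 → need 3² = 9 times as many samples.

Current: n = 63, width = 3.85
New: n = 567, width ≈ 1.27

Width reduced by factor of 3.85/1.27 = 3.03.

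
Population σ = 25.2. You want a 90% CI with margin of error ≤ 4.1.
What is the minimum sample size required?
n ≥ 103

For margin E ≤ 4.1:
n ≥ (z* · σ / E)²
n ≥ (1.645 · 25.2 / 4.1)²
n ≥ 102.23

Minimum n = 103 (rounding up)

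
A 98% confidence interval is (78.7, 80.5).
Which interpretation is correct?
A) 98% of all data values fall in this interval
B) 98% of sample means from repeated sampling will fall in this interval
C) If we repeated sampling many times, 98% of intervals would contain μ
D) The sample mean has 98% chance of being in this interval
C

A) Wrong — a CI is about the parameter μ, not individual data values.
B) Wrong — coverage applies to intervals containing μ, not to future x̄ values.
C) Correct — this is the frequentist long-run coverage interpretation.
D) Wrong — x̄ is observed and sits in the interval by construction.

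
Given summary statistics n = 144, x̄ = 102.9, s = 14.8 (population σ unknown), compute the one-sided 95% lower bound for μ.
μ ≥ 100.86

Lower bound (one-sided):
t* = 1.656 (one-sided for 95%)
Lower bound = x̄ - t* · s/√n = 102.9 - 1.656 · 14.8/√144 = 100.86

We are 95% confident that μ ≥ 100.86.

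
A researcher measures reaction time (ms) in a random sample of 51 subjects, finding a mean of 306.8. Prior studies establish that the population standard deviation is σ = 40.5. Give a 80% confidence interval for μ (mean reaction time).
(299.53, 314.07)

z-interval (σ known):
z* = 1.282 for 80% confidence

Margin of error = z* · σ/√n = 1.282 · 40.5/√51 = 7.27

CI: (306.8 - 7.27, 306.8 + 7.27) = (299.53, 314.07)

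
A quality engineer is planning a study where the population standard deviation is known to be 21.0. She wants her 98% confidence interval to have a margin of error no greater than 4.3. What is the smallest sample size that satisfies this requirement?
n ≥ 130

For margin E ≤ 4.3:
n ≥ (z* · σ / E)²
n ≥ (2.326 · 21.0 / 4.3)²
n ≥ 129.04

Minimum n = 130 (rounding up)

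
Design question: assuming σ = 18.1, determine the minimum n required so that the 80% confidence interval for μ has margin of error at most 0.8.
n ≥ 842

For margin E ≤ 0.8:
n ≥ (z* · σ / E)²
n ≥ (1.282 · 18.1 / 0.8)²
n ≥ 841.30

Minimum n = 842 (rounding up)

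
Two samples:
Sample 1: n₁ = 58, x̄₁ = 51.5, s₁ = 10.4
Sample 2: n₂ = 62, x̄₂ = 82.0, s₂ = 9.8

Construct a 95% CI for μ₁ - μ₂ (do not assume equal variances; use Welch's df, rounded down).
(-34.16, -26.84)

Difference: x̄₁ - x̄₂ = -30.50
SE = √(s₁²/n₁ + s₂²/n₂) = √(10.4²/58 + 9.8²/62) = 1.8477
df = 116.14 → 116 (Welch–Satterthwaite, rounded down)
t* = 1.981

CI: -30.50 ± 1.981 · 1.8477 = -30.50 ± 3.66 = (-34.16, -26.84)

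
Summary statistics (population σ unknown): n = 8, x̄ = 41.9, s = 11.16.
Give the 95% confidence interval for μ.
(32.57, 51.23)

t-interval (σ unknown):
df = n - 1 = 7
t* = 2.365 for 95% confidence

Margin of error = t* · s/√n = 2.365 · 11.16/√8 = 9.33

CI: (32.57, 51.23)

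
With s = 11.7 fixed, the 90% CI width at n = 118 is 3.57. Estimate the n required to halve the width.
n ≈ 472

CI width ∝ 1/√n
To reduce width by factor 2, need √n to grow by 2 → need 2² = 4 times as many samples.

Current: n = 118, width = 3.57
New: n = 472, width ≈ 1.78

Width reduced by factor of 3.57/1.78 = 2.01.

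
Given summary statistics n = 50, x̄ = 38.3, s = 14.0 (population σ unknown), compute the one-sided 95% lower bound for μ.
μ ≥ 34.98

Lower bound (one-sided):
t* = 1.677 (one-sided for 95%)
Lower bound = x̄ - t* · s/√n = 38.3 - 1.677 · 14.0/√50 = 34.98

We are 95% confident that μ ≥ 34.98.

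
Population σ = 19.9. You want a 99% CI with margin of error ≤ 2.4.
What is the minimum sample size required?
n ≥ 457

For margin E ≤ 2.4:
n ≥ (z* · σ / E)²
n ≥ (2.576 · 19.9 / 2.4)²
n ≥ 456.22

Minimum n = 457 (rounding up)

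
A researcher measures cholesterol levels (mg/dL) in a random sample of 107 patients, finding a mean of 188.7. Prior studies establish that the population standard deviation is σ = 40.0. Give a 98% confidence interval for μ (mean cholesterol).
(179.71, 197.69)

z-interval (σ known):
z* = 2.326 for 98% confidence

Margin of error = z* · σ/√n = 2.326 · 40.0/√107 = 8.99

CI: (188.7 - 8.99, 188.7 + 8.99) = (179.71, 197.69)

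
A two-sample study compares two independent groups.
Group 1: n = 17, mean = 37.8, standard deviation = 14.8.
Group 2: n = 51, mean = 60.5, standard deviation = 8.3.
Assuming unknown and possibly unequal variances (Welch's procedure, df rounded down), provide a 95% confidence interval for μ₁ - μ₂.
(-30.60, -14.80)

Difference: x̄₁ - x̄₂ = -22.70
SE = √(s₁²/n₁ + s₂²/n₂) = √(14.8²/17 + 8.3²/51) = 3.7730
df = 19.46 → 19 (Welch–Satterthwaite, rounded down)
t* = 2.093

CI: -22.70 ± 2.093 · 3.7730 = -22.70 ± 7.90 = (-30.60, -14.80)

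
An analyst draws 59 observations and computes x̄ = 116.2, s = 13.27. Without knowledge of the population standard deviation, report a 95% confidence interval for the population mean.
(112.74, 119.66)

t-interval (σ unknown):
df = n - 1 = 58
t* = 2.002 for 95% confidence

Margin of error = t* · s/√n = 2.002 · 13.27/√59 = 3.46

CI: (112.74, 119.66)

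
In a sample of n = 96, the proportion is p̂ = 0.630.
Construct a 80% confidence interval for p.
(0.567, 0.693)

Proportion CI:
SE = √(p̂(1-p̂)/n) = √(0.630 · 0.370 / 96) = 0.04928

z* = 1.282
Margin = z* · SE = 1.282 · 0.04928 = 0.0632

CI: 0.630 ± 0.0632 = (0.567, 0.693)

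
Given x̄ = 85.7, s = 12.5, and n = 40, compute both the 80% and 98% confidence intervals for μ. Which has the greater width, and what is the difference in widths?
98% CI is wider by 4.44

df = 39
80% CI: t* = 1.304, (83.12, 88.28), width = 2 · t* · s/√n = 5.15
98% CI: t* = 2.426, (80.91, 90.49), width = 2 · t* · s/√n = 9.59

The 98% CI is wider by 9.59 - 5.15 = 4.44.
Higher confidence requires a wider interval.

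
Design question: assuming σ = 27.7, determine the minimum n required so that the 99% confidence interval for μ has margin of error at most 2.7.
n ≥ 699

For margin E ≤ 2.7:
n ≥ (z* · σ / E)²
n ≥ (2.576 · 27.7 / 2.7)²
n ≥ 698.43

Minimum n = 699 (rounding up)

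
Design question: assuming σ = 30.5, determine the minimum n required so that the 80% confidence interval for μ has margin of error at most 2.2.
n ≥ 316

For margin E ≤ 2.2:
n ≥ (z* · σ / E)²
n ≥ (1.282 · 30.5 / 2.2)²
n ≥ 315.89

Minimum n = 316 (rounding up)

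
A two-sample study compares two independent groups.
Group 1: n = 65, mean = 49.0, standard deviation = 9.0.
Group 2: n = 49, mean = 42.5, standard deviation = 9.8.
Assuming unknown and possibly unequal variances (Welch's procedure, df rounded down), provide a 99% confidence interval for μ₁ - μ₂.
(1.80, 11.20)

Difference: x̄₁ - x̄₂ = 6.50
SE = √(s₁²/n₁ + s₂²/n₂) = √(9.0²/65 + 9.8²/49) = 1.7906
df = 98.56 → 98 (Welch–Satterthwaite, rounded down)
t* = 2.627

CI: 6.50 ± 2.627 · 1.7906 = 6.50 ± 4.70 = (1.80, 11.20)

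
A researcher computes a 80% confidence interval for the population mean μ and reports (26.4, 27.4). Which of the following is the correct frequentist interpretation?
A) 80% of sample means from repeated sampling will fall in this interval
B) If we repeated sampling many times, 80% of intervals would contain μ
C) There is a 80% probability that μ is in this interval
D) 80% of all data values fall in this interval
B

A) Wrong — coverage applies to intervals containing μ, not to future x̄ values.
B) Correct — this is the frequentist long-run coverage interpretation.
C) Wrong — μ is fixed; the randomness lives in the interval, not in μ.
D) Wrong — a CI is about the parameter μ, not individual data values.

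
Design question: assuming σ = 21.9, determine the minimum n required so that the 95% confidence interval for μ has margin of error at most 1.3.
n ≥ 1091

For margin E ≤ 1.3:
n ≥ (z* · σ / E)²
n ≥ (1.960 · 21.9 / 1.3)²
n ≥ 1090.22

Minimum n = 1091 (rounding up)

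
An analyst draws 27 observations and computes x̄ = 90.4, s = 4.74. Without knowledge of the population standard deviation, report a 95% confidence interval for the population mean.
(88.52, 92.28)

t-interval (σ unknown):
df = n - 1 = 26
t* = 2.056 for 95% confidence

Margin of error = t* · s/√n = 2.056 · 4.74/√27 = 1.88

CI: (88.52, 92.28)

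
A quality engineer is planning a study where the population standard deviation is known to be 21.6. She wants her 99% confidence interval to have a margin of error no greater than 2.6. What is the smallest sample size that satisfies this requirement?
n ≥ 458

For margin E ≤ 2.6:
n ≥ (z* · σ / E)²
n ≥ (2.576 · 21.6 / 2.6)²
n ≥ 457.99

Minimum n = 458 (rounding up)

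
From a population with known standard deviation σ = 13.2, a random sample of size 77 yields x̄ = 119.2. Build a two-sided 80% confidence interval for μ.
(117.27, 121.13)

z-interval (σ known):
z* = 1.282 for 80% confidence

Margin of error = z* · σ/√n = 1.282 · 13.2/√77 = 1.93

CI: (119.2 - 1.93, 119.2 + 1.93) = (117.27, 121.13)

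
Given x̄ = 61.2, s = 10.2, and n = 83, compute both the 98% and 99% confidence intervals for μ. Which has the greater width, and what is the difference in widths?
99% CI is wider by 0.59

df = 82
98% CI: t* = 2.373, (58.54, 63.86), width = 2 · t* · s/√n = 5.31
99% CI: t* = 2.637, (58.25, 64.15), width = 2 · t* · s/√n = 5.90

The 99% CI is wider by 5.90 - 5.31 = 0.59.
Higher confidence requires a wider interval.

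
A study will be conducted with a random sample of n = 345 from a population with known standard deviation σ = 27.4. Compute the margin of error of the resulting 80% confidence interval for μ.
Margin of error = 1.89

Margin of error = z* · σ/√n
= 1.282 · 27.4/√345
= 1.282 · 27.4/18.5742
= 1.89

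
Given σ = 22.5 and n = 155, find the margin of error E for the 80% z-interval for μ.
Margin of error = 2.32

Margin of error = z* · σ/√n
= 1.282 · 22.5/√155
= 1.282 · 22.5/12.4499
= 2.32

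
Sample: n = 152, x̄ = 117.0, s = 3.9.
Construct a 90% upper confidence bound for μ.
μ ≤ 117.41

Upper bound (one-sided):
t* = 1.287 (one-sided for 90%)
Upper bound = x̄ + t* · s/√n = 117.0 + 1.287 · 3.9/√152 = 117.41

We are 90% confident that μ ≤ 117.41.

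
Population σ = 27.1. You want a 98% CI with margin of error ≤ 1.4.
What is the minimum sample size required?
n ≥ 2028

For margin E ≤ 1.4:
n ≥ (z* · σ / E)²
n ≥ (2.326 · 27.1 / 1.4)²
n ≥ 2027.22

Minimum n = 2028 (rounding up)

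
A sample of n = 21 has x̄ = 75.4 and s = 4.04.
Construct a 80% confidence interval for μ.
(74.23, 76.57)

t-interval (σ unknown):
df = n - 1 = 20
t* = 1.325 for 80% confidence

Margin of error = t* · s/√n = 1.325 · 4.04/√21 = 1.17

CI: (74.23, 76.57)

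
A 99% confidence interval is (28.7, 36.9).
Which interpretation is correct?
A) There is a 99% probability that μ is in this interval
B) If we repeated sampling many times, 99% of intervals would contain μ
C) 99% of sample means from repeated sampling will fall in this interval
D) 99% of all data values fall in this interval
B

A) Wrong — μ is fixed; the randomness lives in the interval, not in μ.
B) Correct — this is the frequentist long-run coverage interpretation.
C) Wrong — coverage applies to intervals containing μ, not to future x̄ values.
D) Wrong — a CI is about the parameter μ, not individual data values.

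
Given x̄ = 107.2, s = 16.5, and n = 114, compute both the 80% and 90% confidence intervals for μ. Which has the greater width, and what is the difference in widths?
90% CI is wider by 1.14

df = 113
80% CI: t* = 1.289, (105.21, 109.19), width = 2 · t* · s/√n = 3.98
90% CI: t* = 1.658, (104.64, 109.76), width = 2 · t* · s/√n = 5.12

The 90% CI is wider by 5.12 - 3.98 = 1.14.
Higher confidence requires a wider interval.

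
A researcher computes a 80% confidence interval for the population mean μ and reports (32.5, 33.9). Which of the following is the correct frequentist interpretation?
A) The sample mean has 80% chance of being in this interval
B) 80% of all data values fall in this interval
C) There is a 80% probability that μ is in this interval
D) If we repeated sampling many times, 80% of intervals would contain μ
D

A) Wrong — x̄ is observed and sits in the interval by construction.
B) Wrong — a CI is about the parameter μ, not individual data values.
C) Wrong — μ is fixed; the randomness lives in the interval, not in μ.
D) Correct — this is the frequentist long-run coverage interpretation.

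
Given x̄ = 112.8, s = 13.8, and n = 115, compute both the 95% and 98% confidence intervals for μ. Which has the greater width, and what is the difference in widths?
98% CI is wider by 0.97

df = 114
95% CI: t* = 1.981, (110.25, 115.35), width = 2 · t* · s/√n = 5.10
98% CI: t* = 2.360, (109.76, 115.84), width = 2 · t* · s/√n = 6.07

The 98% CI is wider by 6.07 - 5.10 = 0.97.
Higher confidence requires a wider interval.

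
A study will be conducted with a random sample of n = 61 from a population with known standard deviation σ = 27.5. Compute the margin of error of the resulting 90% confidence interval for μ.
Margin of error = 5.79

Margin of error = z* · σ/√n
= 1.645 · 27.5/√61
= 1.645 · 27.5/7.8102
= 5.79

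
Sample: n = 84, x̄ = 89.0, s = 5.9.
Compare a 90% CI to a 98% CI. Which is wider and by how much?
98% CI is wider by 0.91

df = 83
90% CI: t* = 1.663, (87.93, 90.07), width = 2 · t* · s/√n = 2.14
98% CI: t* = 2.372, (87.47, 90.53), width = 2 · t* · s/√n = 3.05

The 98% CI is wider by 3.05 - 2.14 = 0.91.
Higher confidence requires a wider interval.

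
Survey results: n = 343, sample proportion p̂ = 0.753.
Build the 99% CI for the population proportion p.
(0.693, 0.813)

Proportion CI:
SE = √(p̂(1-p̂)/n) = √(0.753 · 0.247 / 343) = 0.02329

z* = 2.576
Margin = z* · SE = 2.576 · 0.02329 = 0.0600

CI: 0.753 ± 0.0600 = (0.693, 0.813)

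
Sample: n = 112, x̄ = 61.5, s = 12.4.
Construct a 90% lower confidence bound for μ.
μ ≥ 59.99

Lower bound (one-sided):
t* = 1.289 (one-sided for 90%)
Lower bound = x̄ - t* · s/√n = 61.5 - 1.289 · 12.4/√112 = 59.99

We are 90% confident that μ ≥ 59.99.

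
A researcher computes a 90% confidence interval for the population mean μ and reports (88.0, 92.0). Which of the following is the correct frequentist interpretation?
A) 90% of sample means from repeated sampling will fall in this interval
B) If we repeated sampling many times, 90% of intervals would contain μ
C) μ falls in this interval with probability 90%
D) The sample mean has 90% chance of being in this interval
B

A) Wrong — coverage applies to intervals containing μ, not to future x̄ values.
B) Correct — this is the frequentist long-run coverage interpretation.
C) Wrong — μ is fixed; the randomness lives in the interval, not in μ.
D) Wrong — x̄ is observed and sits in the interval by construction.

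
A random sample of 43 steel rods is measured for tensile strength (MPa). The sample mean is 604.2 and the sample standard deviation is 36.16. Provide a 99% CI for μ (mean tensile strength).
(589.32, 619.08)

t-interval (σ unknown):
df = n - 1 = 42
t* = 2.698 for 99% confidence

Margin of error = t* · s/√n = 2.698 · 36.16/√43 = 14.88

CI: (589.32, 619.08)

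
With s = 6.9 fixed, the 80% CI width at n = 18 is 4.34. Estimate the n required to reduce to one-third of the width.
n ≈ 162

CI width ∝ 1/√n
To reduce width by factor 3, need √n to grow by 3 → need 3² = 9 times as many samples.

Current: n = 18, width = 4.34
New: n = 162, width ≈ 1.40

Width reduced by factor of 4.34/1.40 = 3.10.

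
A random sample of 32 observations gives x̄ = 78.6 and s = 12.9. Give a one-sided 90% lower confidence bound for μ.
μ ≥ 75.61

Lower bound (one-sided):
t* = 1.309 (one-sided for 90%)
Lower bound = x̄ - t* · s/√n = 78.6 - 1.309 · 12.9/√32 = 75.61

We are 90% confident that μ ≥ 75.61.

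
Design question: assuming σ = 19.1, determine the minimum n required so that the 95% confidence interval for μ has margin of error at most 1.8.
n ≥ 433

For margin E ≤ 1.8:
n ≥ (z* · σ / E)²
n ≥ (1.960 · 19.1 / 1.8)²
n ≥ 432.55

Minimum n = 433 (rounding up)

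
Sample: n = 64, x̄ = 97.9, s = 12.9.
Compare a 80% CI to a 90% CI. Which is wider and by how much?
90% CI is wider by 1.20

df = 63
80% CI: t* = 1.295, (95.81, 99.99), width = 2 · t* · s/√n = 4.18
90% CI: t* = 1.669, (95.21, 100.59), width = 2 · t* · s/√n = 5.38

The 90% CI is wider by 5.38 - 4.18 = 1.20.
Higher confidence requires a wider interval.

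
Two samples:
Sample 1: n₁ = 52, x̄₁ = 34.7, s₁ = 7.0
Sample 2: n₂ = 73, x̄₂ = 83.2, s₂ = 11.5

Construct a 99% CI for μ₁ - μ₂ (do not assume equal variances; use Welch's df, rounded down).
(-52.84, -44.16)

Difference: x̄₁ - x̄₂ = -48.50
SE = √(s₁²/n₁ + s₂²/n₂) = √(7.0²/52 + 11.5²/73) = 1.6595
df = 120.39 → 120 (Welch–Satterthwaite, rounded down)
t* = 2.617

CI: -48.50 ± 2.617 · 1.6595 = -48.50 ± 4.34 = (-52.84, -44.16)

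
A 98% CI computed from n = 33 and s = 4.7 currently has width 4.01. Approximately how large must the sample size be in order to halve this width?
n ≈ 132

CI width ∝ 1/√n
To reduce width by factor 2, need √n to grow by 2 → need 2² = 4 times as many samples.

Current: n = 33, width = 4.01
New: n = 132, width ≈ 1.93

Width reduced by factor of 4.01/1.93 = 2.08.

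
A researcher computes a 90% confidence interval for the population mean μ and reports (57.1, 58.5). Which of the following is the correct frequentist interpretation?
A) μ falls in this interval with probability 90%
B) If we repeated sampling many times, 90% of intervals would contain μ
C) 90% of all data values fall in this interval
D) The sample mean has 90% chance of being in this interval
B

A) Wrong — μ is fixed; the randomness lives in the interval, not in μ.
B) Correct — this is the frequentist long-run coverage interpretation.
C) Wrong — a CI is about the parameter μ, not individual data values.
D) Wrong — x̄ is observed and sits in the interval by construction.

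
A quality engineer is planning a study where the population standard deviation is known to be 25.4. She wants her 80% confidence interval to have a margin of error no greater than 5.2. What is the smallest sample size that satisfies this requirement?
n ≥ 40

For margin E ≤ 5.2:
n ≥ (z* · σ / E)²
n ≥ (1.282 · 25.4 / 5.2)²
n ≥ 39.21

Minimum n = 40 (rounding up)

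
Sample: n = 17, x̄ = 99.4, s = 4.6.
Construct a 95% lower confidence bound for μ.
μ ≥ 97.45

Lower bound (one-sided):
t* = 1.746 (one-sided for 95%)
Lower bound = x̄ - t* · s/√n = 99.4 - 1.746 · 4.6/√17 = 97.45

We are 95% confident that μ ≥ 97.45.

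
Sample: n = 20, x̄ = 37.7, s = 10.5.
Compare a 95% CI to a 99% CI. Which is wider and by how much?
99% CI is wider by 3.60

df = 19
95% CI: t* = 2.093, (32.79, 42.61), width = 2 · t* · s/√n = 9.83
99% CI: t* = 2.861, (30.98, 44.42), width = 2 · t* · s/√n = 13.43

The 99% CI is wider by 13.43 - 9.83 = 3.60.
Higher confidence requires a wider interval.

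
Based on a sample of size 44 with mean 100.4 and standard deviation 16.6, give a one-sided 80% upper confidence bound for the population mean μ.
μ ≤ 102.53

Upper bound (one-sided):
t* = 0.850 (one-sided for 80%)
Upper bound = x̄ + t* · s/√n = 100.4 + 0.850 · 16.6/√44 = 102.53

We are 80% confident that μ ≤ 102.53.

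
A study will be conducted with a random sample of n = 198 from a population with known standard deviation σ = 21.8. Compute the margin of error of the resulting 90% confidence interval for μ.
Margin of error = 2.55

Margin of error = z* · σ/√n
= 1.645 · 21.8/√198
= 1.645 · 21.8/14.0712
= 2.55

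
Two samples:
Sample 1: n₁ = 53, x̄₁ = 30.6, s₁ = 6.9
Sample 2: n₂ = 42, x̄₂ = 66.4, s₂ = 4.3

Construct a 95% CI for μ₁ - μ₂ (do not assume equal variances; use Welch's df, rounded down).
(-38.10, -33.50)

Difference: x̄₁ - x̄₂ = -35.80
SE = √(s₁²/n₁ + s₂²/n₂) = √(6.9²/53 + 4.3²/42) = 1.1570
df = 88.50 → 88 (Welch–Satterthwaite, rounded down)
t* = 1.987

CI: -35.80 ± 1.987 · 1.1570 = -35.80 ± 2.30 = (-38.10, -33.50)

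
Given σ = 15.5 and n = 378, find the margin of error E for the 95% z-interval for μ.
Margin of error = 1.56

Margin of error = z* · σ/√n
= 1.960 · 15.5/√378
= 1.960 · 15.5/19.4422
= 1.56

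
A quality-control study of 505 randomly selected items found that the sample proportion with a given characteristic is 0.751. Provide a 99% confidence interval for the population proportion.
(0.701, 0.801)

Proportion CI:
SE = √(p̂(1-p̂)/n) = √(0.751 · 0.249 / 505) = 0.01924

z* = 2.576
Margin = z* · SE = 2.576 · 0.01924 = 0.0496

CI: 0.751 ± 0.0496 = (0.701, 0.801)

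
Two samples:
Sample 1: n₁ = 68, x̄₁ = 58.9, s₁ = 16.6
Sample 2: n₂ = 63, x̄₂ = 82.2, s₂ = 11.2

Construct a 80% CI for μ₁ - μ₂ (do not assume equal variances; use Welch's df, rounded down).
(-26.47, -20.13)

Difference: x̄₁ - x̄₂ = -23.30
SE = √(s₁²/n₁ + s₂²/n₂) = √(16.6²/68 + 11.2²/63) = 2.4583
df = 118.18 → 118 (Welch–Satterthwaite, rounded down)
t* = 1.289

CI: -23.30 ± 1.289 · 2.4583 = -23.30 ± 3.17 = (-26.47, -20.13)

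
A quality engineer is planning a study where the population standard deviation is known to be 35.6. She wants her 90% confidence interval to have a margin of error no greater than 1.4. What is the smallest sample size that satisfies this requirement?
n ≥ 1750

For margin E ≤ 1.4:
n ≥ (z* · σ / E)²
n ≥ (1.645 · 35.6 / 1.4)²
n ≥ 1749.75

Minimum n = 1750 (rounding up)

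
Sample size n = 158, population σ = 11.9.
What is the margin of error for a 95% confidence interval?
Margin of error = 1.86

Margin of error = z* · σ/√n
= 1.960 · 11.9/√158
= 1.960 · 11.9/12.5698
= 1.86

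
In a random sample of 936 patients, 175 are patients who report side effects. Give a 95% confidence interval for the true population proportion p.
(0.162, 0.212)

Proportion CI:
p̂ = 175/936 = 0.18697
SE = √(p̂(1-p̂)/n) = √(0.18697 · 0.81303 / 936) = 0.01274

z* = 1.960
Margin = z* · SE = 1.960 · 0.01274 = 0.0250

CI: 0.18697 ± 0.0250 = (0.162, 0.212)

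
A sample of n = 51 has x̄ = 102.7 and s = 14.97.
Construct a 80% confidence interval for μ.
(99.98, 105.42)

t-interval (σ unknown):
df = n - 1 = 50
t* = 1.299 for 80% confidence

Margin of error = t* · s/√n = 1.299 · 14.97/√51 = 2.72

CI: (99.98, 105.42)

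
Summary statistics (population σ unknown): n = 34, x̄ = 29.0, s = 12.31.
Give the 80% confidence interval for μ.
(26.24, 31.76)

t-interval (σ unknown):
df = n - 1 = 33
t* = 1.308 for 80% confidence

Margin of error = t* · s/√n = 1.308 · 12.31/√34 = 2.76

CI: (26.24, 31.76)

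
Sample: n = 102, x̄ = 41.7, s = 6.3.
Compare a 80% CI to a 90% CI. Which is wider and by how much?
90% CI is wider by 0.46

df = 101
80% CI: t* = 1.290, (40.90, 42.50), width = 2 · t* · s/√n = 1.61
90% CI: t* = 1.660, (40.66, 42.74), width = 2 · t* · s/√n = 2.07

The 90% CI is wider by 2.07 - 1.61 = 0.46.
Higher confidence requires a wider interval.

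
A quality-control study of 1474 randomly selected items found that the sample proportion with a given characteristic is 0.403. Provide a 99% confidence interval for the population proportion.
(0.370, 0.436)

Proportion CI:
SE = √(p̂(1-p̂)/n) = √(0.403 · 0.597 / 1474) = 0.01278

z* = 2.576
Margin = z* · SE = 2.576 · 0.01278 = 0.0329

CI: 0.403 ± 0.0329 = (0.370, 0.436)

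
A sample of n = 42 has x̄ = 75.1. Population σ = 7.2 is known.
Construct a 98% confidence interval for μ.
(72.52, 77.68)

z-interval (σ known):
z* = 2.326 for 98% confidence

Margin of error = z* · σ/√n = 2.326 · 7.2/√42 = 2.58

CI: (75.1 - 2.58, 75.1 + 2.58) = (72.52, 77.68)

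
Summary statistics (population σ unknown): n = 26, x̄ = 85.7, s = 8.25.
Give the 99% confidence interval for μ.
(81.19, 90.21)

t-interval (σ unknown):
df = n - 1 = 25
t* = 2.787 for 99% confidence

Margin of error = t* · s/√n = 2.787 · 8.25/√26 = 4.51

CI: (81.19, 90.21)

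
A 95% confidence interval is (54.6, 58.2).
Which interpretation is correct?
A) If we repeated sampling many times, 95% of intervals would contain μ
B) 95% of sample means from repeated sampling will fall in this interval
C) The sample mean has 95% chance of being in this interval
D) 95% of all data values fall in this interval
A

A) Correct — this is the frequentist long-run coverage interpretation.
B) Wrong — coverage applies to intervals containing μ, not to future x̄ values.
C) Wrong — x̄ is observed and sits in the interval by construction.
D) Wrong — a CI is about the parameter μ, not individual data values.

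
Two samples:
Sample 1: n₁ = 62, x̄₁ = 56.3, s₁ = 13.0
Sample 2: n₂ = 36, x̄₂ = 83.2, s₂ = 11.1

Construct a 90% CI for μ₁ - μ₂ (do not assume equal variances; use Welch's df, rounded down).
(-31.03, -22.77)

Difference: x̄₁ - x̄₂ = -26.90
SE = √(s₁²/n₁ + s₂²/n₂) = √(13.0²/62 + 11.1²/36) = 2.4796
df = 82.81 → 82 (Welch–Satterthwaite, rounded down)
t* = 1.664

CI: -26.90 ± 1.664 · 2.4796 = -26.90 ± 4.13 = (-31.03, -22.77)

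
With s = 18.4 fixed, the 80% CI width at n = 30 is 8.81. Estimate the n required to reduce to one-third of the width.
n ≈ 270

CI width ∝ 1/√n
To reduce width by factor 3, need √n to grow by 3 → need 3² = 9 times as many samples.

Current: n = 30, width = 8.81
New: n = 270, width ≈ 2.88

Width reduced by factor of 8.81/2.88 = 3.06.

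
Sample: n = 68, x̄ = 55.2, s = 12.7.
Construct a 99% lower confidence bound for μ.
μ ≥ 51.53

Lower bound (one-sided):
t* = 2.383 (one-sided for 99%)
Lower bound = x̄ - t* · s/√n = 55.2 - 2.383 · 12.7/√68 = 51.53

We are 99% confident that μ ≥ 51.53.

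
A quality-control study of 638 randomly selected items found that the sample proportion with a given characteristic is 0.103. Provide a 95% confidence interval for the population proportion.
(0.079, 0.127)

Proportion CI:
SE = √(p̂(1-p̂)/n) = √(0.103 · 0.897 / 638) = 0.01203

z* = 1.960
Margin = z* · SE = 1.960 · 0.01203 = 0.0236

CI: 0.103 ± 0.0236 = (0.079, 0.127)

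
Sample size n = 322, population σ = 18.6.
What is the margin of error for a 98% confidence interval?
Margin of error = 2.41

Margin of error = z* · σ/√n
= 2.326 · 18.6/√322
= 2.326 · 18.6/17.9444
= 2.41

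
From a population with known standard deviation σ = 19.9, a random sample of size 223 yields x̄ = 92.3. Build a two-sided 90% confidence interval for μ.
(90.11, 94.49)

z-interval (σ known):
z* = 1.645 for 90% confidence

Margin of error = z* · σ/√n = 1.645 · 19.9/√223 = 2.19

CI: (92.3 - 2.19, 92.3 + 2.19) = (90.11, 94.49)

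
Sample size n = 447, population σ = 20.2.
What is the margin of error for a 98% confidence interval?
Margin of error = 2.22

Margin of error = z* · σ/√n
= 2.326 · 20.2/√447
= 2.326 · 20.2/21.1424
= 2.22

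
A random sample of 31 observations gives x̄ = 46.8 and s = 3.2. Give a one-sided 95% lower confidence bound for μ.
μ ≥ 45.82

Lower bound (one-sided):
t* = 1.697 (one-sided for 95%)
Lower bound = x̄ - t* · s/√n = 46.8 - 1.697 · 3.2/√31 = 45.82

We are 95% confident that μ ≥ 45.82.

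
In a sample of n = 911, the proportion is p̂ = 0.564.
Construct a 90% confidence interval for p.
(0.537, 0.591)

Proportion CI:
SE = √(p̂(1-p̂)/n) = √(0.564 · 0.436 / 911) = 0.01643

z* = 1.645
Margin = z* · SE = 1.645 · 0.01643 = 0.0270

CI: 0.564 ± 0.0270 = (0.537, 0.591)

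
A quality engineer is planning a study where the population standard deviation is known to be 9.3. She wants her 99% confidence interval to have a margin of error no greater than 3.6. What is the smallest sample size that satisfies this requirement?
n ≥ 45

For margin E ≤ 3.6:
n ≥ (z* · σ / E)²
n ≥ (2.576 · 9.3 / 3.6)²
n ≥ 44.28

Minimum n = 45 (rounding up)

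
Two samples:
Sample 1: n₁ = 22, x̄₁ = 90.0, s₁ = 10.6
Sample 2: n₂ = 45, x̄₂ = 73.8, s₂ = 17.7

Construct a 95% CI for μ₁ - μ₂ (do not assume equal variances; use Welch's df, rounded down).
(9.26, 23.14)

Difference: x̄₁ - x̄₂ = 16.20
SE = √(s₁²/n₁ + s₂²/n₂) = √(10.6²/22 + 17.7²/45) = 3.4741
df = 62.15 → 62 (Welch–Satterthwaite, rounded down)
t* = 1.999

CI: 16.20 ± 1.999 · 3.4741 = 16.20 ± 6.94 = (9.26, 23.14)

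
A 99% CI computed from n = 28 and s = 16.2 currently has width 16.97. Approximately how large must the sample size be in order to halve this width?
n ≈ 112

CI width ∝ 1/√n
To reduce width by factor 2, need √n to grow by 2 → need 2² = 4 times as many samples.

Current: n = 28, width = 16.97
New: n = 112, width ≈ 8.02

Width reduced by factor of 16.97/8.02 = 2.12.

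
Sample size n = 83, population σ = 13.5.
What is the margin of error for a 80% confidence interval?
Margin of error = 1.90

Margin of error = z* · σ/√n
= 1.282 · 13.5/√83
= 1.282 · 13.5/9.1104
= 1.90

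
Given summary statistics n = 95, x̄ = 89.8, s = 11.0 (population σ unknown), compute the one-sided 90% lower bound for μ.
μ ≥ 88.34

Lower bound (one-sided):
t* = 1.291 (one-sided for 90%)
Lower bound = x̄ - t* · s/√n = 89.8 - 1.291 · 11.0/√95 = 88.34

We are 90% confident that μ ≥ 88.34.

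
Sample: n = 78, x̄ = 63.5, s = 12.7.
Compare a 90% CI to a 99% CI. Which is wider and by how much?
99% CI is wider by 2.81

df = 77
90% CI: t* = 1.665, (61.11, 65.89), width = 2 · t* · s/√n = 4.79
99% CI: t* = 2.641, (59.70, 67.30), width = 2 · t* · s/√n = 7.60

The 99% CI is wider by 7.60 - 4.79 = 2.81.
Higher confidence requires a wider interval.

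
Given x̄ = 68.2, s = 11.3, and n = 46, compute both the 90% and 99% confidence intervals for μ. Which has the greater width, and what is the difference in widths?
99% CI is wider by 3.37

df = 45
90% CI: t* = 1.679, (65.40, 71.00), width = 2 · t* · s/√n = 5.59
99% CI: t* = 2.690, (63.72, 72.68), width = 2 · t* · s/√n = 8.96

The 99% CI is wider by 8.96 - 5.59 = 3.37.
Higher confidence requires a wider interval.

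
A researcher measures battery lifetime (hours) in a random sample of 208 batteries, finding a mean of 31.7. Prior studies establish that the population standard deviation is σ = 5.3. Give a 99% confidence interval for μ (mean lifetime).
(30.75, 32.65)

z-interval (σ known):
z* = 2.576 for 99% confidence

Margin of error = z* · σ/√n = 2.576 · 5.3/√208 = 0.95

CI: (31.7 - 0.95, 31.7 + 0.95) = (30.75, 32.65)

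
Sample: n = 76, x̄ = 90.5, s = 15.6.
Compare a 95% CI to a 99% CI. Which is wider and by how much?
99% CI is wider by 2.33

df = 75
95% CI: t* = 1.992, (86.94, 94.06), width = 2 · t* · s/√n = 7.13
99% CI: t* = 2.643, (85.77, 95.23), width = 2 · t* · s/√n = 9.46

The 99% CI is wider by 9.46 - 7.13 = 2.33.
Higher confidence requires a wider interval.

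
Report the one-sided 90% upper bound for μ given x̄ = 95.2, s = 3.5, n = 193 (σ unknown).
μ ≤ 95.52

Upper bound (one-sided):
t* = 1.286 (one-sided for 90%)
Upper bound = x̄ + t* · s/√n = 95.2 + 1.286 · 3.5/√193 = 95.52

We are 90% confident that μ ≤ 95.52.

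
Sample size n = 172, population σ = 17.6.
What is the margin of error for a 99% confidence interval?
Margin of error = 3.46

Margin of error = z* · σ/√n
= 2.576 · 17.6/√172
= 2.576 · 17.6/13.1149
= 3.46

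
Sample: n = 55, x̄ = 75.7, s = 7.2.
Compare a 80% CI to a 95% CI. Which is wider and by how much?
95% CI is wider by 1.37

df = 54
80% CI: t* = 1.297, (74.44, 76.96), width = 2 · t* · s/√n = 2.52
95% CI: t* = 2.005, (73.75, 77.65), width = 2 · t* · s/√n = 3.89

The 95% CI is wider by 3.89 - 2.52 = 1.37.
Higher confidence requires a wider interval.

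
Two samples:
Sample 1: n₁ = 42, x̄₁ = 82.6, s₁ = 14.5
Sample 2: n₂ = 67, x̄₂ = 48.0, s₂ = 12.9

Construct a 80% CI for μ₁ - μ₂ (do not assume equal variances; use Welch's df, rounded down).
(31.06, 38.14)

Difference: x̄₁ - x̄₂ = 34.60
SE = √(s₁²/n₁ + s₂²/n₂) = √(14.5²/42 + 12.9²/67) = 2.7367
df = 79.60 → 79 (Welch–Satterthwaite, rounded down)
t* = 1.292

CI: 34.60 ± 1.292 · 2.7367 = 34.60 ± 3.54 = (31.06, 38.14)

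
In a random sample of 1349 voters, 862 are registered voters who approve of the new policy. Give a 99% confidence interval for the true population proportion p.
(0.605, 0.673)

Proportion CI:
p̂ = 862/1349 = 0.63899
SE = √(p̂(1-p̂)/n) = √(0.63899 · 0.36101 / 1349) = 0.01308

z* = 2.576
Margin = z* · SE = 2.576 · 0.01308 = 0.0337

CI: 0.63899 ± 0.0337 = (0.605, 0.673)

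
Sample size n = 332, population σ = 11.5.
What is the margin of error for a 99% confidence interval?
Margin of error = 1.63

Margin of error = z* · σ/√n
= 2.576 · 11.5/√332
= 2.576 · 11.5/18.2209
= 1.63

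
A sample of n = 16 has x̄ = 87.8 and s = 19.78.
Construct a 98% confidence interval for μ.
(74.93, 100.67)

t-interval (σ unknown):
df = n - 1 = 15
t* = 2.602 for 98% confidence

Margin of error = t* · s/√n = 2.602 · 19.78/√16 = 12.87

CI: (74.93, 100.67)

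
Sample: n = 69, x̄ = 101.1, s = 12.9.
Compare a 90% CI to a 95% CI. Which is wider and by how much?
95% CI is wider by 1.02

df = 68
90% CI: t* = 1.668, (98.51, 103.69), width = 2 · t* · s/√n = 5.18
95% CI: t* = 1.995, (98.00, 104.20), width = 2 · t* · s/√n = 6.20

The 95% CI is wider by 6.20 - 5.18 = 1.02.
Higher confidence requires a wider interval.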